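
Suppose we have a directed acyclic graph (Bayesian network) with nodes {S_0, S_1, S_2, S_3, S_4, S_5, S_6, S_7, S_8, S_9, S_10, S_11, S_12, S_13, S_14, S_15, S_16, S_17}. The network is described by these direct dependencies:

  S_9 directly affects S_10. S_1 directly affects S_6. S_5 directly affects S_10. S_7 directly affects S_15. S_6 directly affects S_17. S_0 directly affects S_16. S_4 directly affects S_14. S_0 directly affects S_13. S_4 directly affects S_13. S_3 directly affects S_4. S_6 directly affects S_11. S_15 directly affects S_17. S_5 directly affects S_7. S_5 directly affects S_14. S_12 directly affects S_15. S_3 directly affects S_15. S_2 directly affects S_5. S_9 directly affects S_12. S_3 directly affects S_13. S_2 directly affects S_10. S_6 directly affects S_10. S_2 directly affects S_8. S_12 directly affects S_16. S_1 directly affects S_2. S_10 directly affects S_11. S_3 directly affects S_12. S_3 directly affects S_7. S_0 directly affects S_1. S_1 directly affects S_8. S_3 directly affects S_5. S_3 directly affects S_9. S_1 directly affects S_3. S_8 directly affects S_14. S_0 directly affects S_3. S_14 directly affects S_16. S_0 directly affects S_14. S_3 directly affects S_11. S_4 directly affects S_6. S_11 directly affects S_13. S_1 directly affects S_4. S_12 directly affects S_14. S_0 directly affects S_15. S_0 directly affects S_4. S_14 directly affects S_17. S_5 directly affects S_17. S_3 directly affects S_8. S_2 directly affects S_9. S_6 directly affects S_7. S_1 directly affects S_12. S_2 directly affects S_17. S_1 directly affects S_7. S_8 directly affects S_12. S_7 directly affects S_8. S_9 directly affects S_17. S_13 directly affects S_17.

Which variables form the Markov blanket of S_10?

S_10 has child S_11.
S_10's parents: S_2, S_5, S_6, S_9.
Other parents of S_10's children:
  S_11: S_3, S_6
Taking the union gives {S_2, S_3, S_5, S_6, S_9, S_11}.

{S_2, S_3, S_5, S_6, S_9, S_11}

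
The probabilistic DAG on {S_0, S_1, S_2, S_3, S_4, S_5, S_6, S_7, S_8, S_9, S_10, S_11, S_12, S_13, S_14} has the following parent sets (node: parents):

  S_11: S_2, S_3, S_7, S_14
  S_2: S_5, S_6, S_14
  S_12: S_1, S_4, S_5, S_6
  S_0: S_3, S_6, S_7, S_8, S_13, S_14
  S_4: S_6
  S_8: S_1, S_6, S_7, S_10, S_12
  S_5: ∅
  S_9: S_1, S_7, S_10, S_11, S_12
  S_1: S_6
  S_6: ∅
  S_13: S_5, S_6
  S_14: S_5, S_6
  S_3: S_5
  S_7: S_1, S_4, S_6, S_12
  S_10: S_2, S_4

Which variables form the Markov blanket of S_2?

S_2's parents: S_5, S_6, S_14.
Children of S_2: S_10, S_11.
For each child, the remaining parents (spouses of S_2):
  S_10: S_4
  S_11: S_3, S_7, S_14
Union: {S_5, S_6, S_14} ∪ {S_10, S_11} ∪ {S_3, S_4, S_7, S_14} = {S_3, S_4, S_5, S_6, S_7, S_10, S_11, S_14}.

{S_3, S_4, S_5, S_6, S_7, S_10, S_11, S_14}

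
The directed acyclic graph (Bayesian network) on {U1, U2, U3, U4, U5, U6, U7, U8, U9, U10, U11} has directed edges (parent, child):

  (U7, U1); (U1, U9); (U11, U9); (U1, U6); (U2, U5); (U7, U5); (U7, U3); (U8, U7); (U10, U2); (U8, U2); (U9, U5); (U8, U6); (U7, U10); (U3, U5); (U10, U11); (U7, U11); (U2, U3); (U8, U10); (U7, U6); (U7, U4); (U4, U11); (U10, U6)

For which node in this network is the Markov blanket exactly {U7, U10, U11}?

U4

The target node must have every member of {U7, U10, U11} as a parent, child, or co-parent, and no others.
Parents of U4: U7; children: U11; co-parents: U7, U10.
These exactly cover the given set, so the node is U4.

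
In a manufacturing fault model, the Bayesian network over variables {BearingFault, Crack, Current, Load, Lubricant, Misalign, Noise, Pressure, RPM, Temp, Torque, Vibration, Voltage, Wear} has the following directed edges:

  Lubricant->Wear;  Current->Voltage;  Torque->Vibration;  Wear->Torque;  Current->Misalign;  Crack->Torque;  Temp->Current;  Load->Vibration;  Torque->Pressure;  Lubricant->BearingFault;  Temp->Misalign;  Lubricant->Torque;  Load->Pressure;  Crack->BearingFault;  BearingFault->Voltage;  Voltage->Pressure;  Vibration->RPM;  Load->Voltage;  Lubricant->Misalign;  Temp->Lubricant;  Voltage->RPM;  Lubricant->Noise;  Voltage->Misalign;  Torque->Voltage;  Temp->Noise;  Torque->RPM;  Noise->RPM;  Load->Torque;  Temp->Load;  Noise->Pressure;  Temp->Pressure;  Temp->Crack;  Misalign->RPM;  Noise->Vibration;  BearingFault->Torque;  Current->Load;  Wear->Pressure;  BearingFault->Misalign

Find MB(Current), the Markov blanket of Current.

{BearingFault, Load, Lubricant, Misalign, Temp, Torque, Voltage}

Current's parents: Temp.
Current's children: Load, Misalign, Voltage.
Co-parents of Current (other parents of its children):
  Load's other parent is Temp.
  Voltage's other parents are BearingFault, Load, Torque.
  parents(Misalign) \ {Current} = {BearingFault, Lubricant, Temp, Voltage}.
MB(Current) = {BearingFault, Load, Lubricant, Misalign, Temp, Torque, Voltage}.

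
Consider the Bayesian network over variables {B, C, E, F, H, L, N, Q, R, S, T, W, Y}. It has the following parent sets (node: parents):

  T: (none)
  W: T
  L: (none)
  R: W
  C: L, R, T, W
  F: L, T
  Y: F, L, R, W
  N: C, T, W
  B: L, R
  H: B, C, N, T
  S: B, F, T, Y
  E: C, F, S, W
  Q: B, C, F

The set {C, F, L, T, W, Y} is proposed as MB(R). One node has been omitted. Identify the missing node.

B

Parents of R: W.
Ch(R) = {B, C, Y}.
Other parents of R's children:
  C: L, T, W
  Y: F, L, W
  B: L
MB(R) = {B, C, F, L, T, W, Y}.
Comparing with the claimed set, B is missing.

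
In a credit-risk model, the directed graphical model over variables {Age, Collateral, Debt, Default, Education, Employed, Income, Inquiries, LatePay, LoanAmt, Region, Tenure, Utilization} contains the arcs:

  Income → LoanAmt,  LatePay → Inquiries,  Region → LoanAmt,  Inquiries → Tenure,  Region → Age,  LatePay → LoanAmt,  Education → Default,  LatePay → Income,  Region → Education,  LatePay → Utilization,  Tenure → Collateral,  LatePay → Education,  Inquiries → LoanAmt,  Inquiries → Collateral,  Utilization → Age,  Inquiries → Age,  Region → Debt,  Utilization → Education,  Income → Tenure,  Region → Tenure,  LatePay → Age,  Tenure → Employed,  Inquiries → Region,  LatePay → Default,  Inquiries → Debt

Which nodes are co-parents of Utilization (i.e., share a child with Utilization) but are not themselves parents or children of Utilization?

Children of Utilization: Age, Education.
  Education: LatePay, Region
  Age: Inquiries, LatePay, Region
Excluding nodes already adjacent to Utilization (Age, Education, LatePay), the co-parent-only contribution is {Inquiries, Region}.

{Inquiries, Region}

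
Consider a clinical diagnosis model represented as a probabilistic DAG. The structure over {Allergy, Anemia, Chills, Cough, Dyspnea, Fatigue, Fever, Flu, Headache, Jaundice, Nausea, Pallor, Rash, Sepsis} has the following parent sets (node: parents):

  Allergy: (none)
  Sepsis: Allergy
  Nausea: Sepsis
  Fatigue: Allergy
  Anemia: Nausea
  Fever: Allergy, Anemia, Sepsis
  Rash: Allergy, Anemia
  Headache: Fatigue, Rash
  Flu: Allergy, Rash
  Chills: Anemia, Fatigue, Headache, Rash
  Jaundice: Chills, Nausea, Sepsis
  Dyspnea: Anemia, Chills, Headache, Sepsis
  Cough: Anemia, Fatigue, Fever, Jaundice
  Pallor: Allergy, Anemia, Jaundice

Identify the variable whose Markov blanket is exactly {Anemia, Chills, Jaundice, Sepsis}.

Nausea

The target node must have every member of {Anemia, Chills, Jaundice, Sepsis} as a parent, child, or co-parent, and no others.
Parents of Nausea: Sepsis; children: Anemia, Jaundice; co-parents: Chills, Sepsis.
These exactly cover the given set, so the node is Nausea.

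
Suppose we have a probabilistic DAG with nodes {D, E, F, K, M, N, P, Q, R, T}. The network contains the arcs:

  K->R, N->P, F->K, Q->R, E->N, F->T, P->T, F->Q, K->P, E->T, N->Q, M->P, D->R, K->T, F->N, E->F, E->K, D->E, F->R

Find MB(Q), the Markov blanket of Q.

{D, F, K, N, R}

By definition, MB(Q) is built from Q's parents, Q's children, and the co-parents of Q.
Q has child R.
Parents of Q: F, N.
Other parents of Q's children:
  R also has parents D, F, K.
Union: {F, N} ∪ {R} ∪ {D, F, K} = {D, F, K, N, R}.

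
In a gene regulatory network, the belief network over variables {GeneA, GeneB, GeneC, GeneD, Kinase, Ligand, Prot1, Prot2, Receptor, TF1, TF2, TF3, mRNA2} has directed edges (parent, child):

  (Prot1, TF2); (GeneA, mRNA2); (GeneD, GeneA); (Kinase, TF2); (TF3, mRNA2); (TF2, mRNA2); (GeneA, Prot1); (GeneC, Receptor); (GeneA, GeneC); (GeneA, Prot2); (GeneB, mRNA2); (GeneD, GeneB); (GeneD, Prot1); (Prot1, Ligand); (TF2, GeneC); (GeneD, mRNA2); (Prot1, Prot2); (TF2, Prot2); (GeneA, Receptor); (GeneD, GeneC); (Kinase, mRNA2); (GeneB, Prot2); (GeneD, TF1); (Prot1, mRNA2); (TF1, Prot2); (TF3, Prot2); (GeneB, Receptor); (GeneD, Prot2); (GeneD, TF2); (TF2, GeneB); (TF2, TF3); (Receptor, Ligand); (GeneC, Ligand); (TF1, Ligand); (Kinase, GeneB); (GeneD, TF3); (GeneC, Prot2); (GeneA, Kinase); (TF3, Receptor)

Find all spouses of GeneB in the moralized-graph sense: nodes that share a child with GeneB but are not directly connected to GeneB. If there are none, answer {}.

Children of GeneB: Prot2, Receptor, mRNA2.
  Receptor also has parents GeneA, GeneC, TF3.
  mRNA2 also has parents GeneA, GeneD, Kinase, Prot1, TF2, TF3.
  Prot2 also has parents GeneA, GeneC, GeneD, Prot1, TF1, TF2, TF3.
Excluding nodes already adjacent to GeneB (GeneD, Kinase, Prot2, Receptor, TF2, mRNA2), the co-parent-only contribution is {GeneA, GeneC, Prot1, TF1, TF3}.

{GeneA, GeneC, Prot1, TF1, TF3}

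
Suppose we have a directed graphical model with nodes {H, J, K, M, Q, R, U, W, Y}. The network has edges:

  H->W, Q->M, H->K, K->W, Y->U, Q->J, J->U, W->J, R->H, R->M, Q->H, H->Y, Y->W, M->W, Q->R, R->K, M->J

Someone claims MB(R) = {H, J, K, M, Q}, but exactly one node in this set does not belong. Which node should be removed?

The Markov blanket of a node is its parents, its children, and the other parents of its children.
R's children: H, K, M.
R has parent Q.
For each child, the remaining parents (spouses of R):
  H: Q
  M: Q
  K: H
MB(R) = {H, K, M, Q}.
J is neither a parent, child, nor co-parent of R, so it does not belong.

J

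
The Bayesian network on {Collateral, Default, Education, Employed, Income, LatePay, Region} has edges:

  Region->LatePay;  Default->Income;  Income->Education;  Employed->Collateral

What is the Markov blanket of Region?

{LatePay}

Region's parents: none.
Ch(Region) = {LatePay}.
Other parents of Region's children:
  LatePay: no additional parents.
Union: {} ∪ {LatePay} ∪ {} = {LatePay}.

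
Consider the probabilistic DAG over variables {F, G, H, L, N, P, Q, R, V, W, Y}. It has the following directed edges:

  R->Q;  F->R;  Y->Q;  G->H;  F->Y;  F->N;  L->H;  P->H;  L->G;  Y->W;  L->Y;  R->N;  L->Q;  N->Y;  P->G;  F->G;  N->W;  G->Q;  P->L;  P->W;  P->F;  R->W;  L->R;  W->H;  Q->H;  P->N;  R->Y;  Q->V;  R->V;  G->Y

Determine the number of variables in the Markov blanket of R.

9

R's parents: F, L.
R's children: N, Q, V, W, Y.
Co-parents of R (other parents of its children):
  parents(N) \ {R} = {F, P}.
  Y's other parents are F, G, L, N.
  Q also has parents G, L, Y.
  W also has parents N, P, Y.
  parents(V) \ {R} = {Q}.
MB(R) = {F, G, L, N, P, Q, V, W, Y}, which has 9 nodes.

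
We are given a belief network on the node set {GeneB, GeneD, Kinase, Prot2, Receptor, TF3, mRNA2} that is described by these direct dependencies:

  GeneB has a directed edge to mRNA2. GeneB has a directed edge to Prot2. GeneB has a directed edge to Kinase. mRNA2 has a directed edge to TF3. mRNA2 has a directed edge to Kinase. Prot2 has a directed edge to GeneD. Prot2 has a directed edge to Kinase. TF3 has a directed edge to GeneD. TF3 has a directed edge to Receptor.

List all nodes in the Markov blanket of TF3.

{GeneD, Prot2, Receptor, mRNA2}

The Markov blanket of a node is its parents, its children, and the other parents of its children.
TF3 has parent mRNA2.
Ch(TF3) = {GeneD, Receptor}.
Other parents of TF3's children:
  GeneD: Prot2
  Receptor: —
Union: {mRNA2} ∪ {GeneD, Receptor} ∪ {Prot2} = {GeneD, Prot2, Receptor, mRNA2}.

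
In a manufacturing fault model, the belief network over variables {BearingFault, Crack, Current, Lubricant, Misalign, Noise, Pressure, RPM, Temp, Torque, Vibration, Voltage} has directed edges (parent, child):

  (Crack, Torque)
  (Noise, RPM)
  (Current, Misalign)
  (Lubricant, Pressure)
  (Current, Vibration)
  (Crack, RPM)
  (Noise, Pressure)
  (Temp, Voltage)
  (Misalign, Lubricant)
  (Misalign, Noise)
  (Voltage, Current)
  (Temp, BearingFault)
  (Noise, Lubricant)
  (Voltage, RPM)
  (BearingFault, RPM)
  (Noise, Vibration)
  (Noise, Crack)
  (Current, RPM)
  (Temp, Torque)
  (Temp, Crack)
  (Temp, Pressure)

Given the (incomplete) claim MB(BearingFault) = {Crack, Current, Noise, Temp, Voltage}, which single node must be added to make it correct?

RPM

A node's Markov blanket = Pa ∪ Ch ∪ (parents of Ch other than the node itself).
Ch(BearingFault) = {RPM}.
Parents of BearingFault: Temp.
Parents of each child, excluding BearingFault:
  RPM: Crack, Current, Noise, Voltage
MB(BearingFault) = {Crack, Current, Noise, RPM, Temp, Voltage}.
Comparing with the claimed set, RPM is missing.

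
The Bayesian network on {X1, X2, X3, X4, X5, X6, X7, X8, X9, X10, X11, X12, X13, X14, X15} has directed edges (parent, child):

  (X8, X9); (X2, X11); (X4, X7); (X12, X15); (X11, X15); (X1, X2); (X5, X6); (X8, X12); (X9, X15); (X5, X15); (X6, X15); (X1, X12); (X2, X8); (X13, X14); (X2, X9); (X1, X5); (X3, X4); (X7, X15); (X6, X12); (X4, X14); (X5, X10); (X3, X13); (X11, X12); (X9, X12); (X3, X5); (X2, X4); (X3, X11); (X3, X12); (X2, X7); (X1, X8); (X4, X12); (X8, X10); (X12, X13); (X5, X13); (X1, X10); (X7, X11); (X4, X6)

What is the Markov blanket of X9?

{X1, X2, X3, X4, X5, X6, X7, X8, X11, X12, X15}

X9 has parents X2, X8.
X9's children: X12, X15.
For each child, the remaining parents (spouses of X9):
  X12 also has parents X1, X3, X4, X6, X8, X11.
  X15's other parents are X5, X6, X7, X11, X12.
Union: {X2, X8} ∪ {X12, X15} ∪ {X1, X3, X4, X5, X6, X7, X8, X11, X12} = {X1, X2, X3, X4, X5, X6, X7, X8, X11, X12, X15}.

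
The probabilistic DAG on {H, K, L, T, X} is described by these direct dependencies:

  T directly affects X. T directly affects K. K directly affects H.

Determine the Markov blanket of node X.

{T}

The Markov blanket of a node is its parents, its children, and the other parents of its children.
Pa(X) = {T}.
X's children: none.
X has no children, so there are no co-parents.
Union: {T} ∪ {} ∪ {} = {T}.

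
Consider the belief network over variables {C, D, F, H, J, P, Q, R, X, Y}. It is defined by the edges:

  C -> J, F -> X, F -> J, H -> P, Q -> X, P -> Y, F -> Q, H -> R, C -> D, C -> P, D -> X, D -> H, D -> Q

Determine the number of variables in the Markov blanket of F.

5

Parents of F: none.
Ch(F) = {J, Q, X}.
For each child, the remaining parents (spouses of F):
  J: C
  Q: D
  X: D, Q
MB(F) = {C, D, J, Q, X}, which has 5 nodes.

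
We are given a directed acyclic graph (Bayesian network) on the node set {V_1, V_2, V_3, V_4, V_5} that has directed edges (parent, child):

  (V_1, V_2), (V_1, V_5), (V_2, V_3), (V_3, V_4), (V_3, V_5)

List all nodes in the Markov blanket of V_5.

Pa(V_5) = {V_1, V_3}.
Children of V_5: none.
V_5 has no children, so there are no co-parents.
MB(V_5) = {V_1, V_3}.

{V_1, V_3}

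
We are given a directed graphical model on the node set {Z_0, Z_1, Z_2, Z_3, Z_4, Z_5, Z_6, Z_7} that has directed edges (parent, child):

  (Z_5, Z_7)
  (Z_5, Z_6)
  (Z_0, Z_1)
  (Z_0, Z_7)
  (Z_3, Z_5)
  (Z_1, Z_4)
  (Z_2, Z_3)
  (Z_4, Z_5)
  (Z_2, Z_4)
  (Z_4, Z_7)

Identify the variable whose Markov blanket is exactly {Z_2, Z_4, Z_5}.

The target node must have every member of {Z_2, Z_4, Z_5} as a parent, child, or co-parent, and no others.
Parents of Z_3: Z_2; children: Z_5; co-parents: Z_4.
These exactly cover the given set, so the node is Z_3.

Z_3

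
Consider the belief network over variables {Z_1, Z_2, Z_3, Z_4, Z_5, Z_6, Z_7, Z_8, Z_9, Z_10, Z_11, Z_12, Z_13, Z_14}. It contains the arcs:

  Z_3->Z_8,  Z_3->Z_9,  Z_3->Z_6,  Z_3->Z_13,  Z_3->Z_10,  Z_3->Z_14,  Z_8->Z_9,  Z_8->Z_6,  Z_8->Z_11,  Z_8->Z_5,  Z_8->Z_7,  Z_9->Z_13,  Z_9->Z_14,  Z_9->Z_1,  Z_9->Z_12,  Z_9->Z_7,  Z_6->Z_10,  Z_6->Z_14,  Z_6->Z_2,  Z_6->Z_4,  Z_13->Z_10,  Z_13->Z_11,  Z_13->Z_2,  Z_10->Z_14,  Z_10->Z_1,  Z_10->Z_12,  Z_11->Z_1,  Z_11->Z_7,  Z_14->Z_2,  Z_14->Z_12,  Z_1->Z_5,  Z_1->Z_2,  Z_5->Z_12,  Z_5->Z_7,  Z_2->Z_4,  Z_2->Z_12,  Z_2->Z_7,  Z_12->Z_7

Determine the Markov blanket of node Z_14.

{Z_1, Z_2, Z_3, Z_5, Z_6, Z_9, Z_10, Z_12, Z_13}

Ch(Z_14) = {Z_2, Z_12}.
Parents of Z_14: Z_3, Z_6, Z_9, Z_10.
Co-parents of Z_14 (other parents of its children):
  Z_2: Z_1, Z_6, Z_13
  Z_12: Z_2, Z_5, Z_9, Z_10
So the Markov blanket of Z_14 is {Z_1, Z_2, Z_3, Z_5, Z_6, Z_9, Z_10, Z_12, Z_13}.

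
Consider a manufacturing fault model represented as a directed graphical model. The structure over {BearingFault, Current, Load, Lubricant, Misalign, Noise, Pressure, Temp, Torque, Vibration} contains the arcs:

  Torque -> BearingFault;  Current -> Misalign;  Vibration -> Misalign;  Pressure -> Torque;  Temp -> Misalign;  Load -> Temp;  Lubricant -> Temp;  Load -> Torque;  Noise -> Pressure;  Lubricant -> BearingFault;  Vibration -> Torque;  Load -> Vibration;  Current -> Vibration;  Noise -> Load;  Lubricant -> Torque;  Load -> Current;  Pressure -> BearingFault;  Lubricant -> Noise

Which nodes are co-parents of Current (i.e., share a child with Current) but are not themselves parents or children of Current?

Children of Current: Misalign, Vibration.
  parents(Vibration) \ {Current} = {Load}.
  Misalign also has parents Temp, Vibration.
Excluding nodes already adjacent to Current (Load, Misalign, Vibration), the co-parent-only contribution is {Temp}.

{Temp}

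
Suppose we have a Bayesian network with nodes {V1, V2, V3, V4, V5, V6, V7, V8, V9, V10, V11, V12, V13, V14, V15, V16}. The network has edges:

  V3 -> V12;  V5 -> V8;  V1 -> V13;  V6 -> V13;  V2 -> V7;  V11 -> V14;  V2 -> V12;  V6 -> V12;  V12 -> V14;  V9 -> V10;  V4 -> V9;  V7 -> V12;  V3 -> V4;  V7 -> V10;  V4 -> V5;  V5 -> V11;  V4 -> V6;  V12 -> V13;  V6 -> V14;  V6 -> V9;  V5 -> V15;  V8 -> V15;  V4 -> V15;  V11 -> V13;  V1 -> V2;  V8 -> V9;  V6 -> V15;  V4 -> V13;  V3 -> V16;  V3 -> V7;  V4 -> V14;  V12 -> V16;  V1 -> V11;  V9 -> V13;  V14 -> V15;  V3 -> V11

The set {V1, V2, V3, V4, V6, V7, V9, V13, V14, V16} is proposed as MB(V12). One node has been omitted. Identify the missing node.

V11

V12 has parents V2, V3, V6, V7.
Children of V12: V13, V14, V16.
Co-parents of V12 (other parents of its children):
  V13: V1, V4, V6, V9, V11
  V14: V4, V6, V11
  V16: V3
MB(V12) = {V1, V2, V3, V4, V6, V7, V9, V11, V13, V14, V16}.
Comparing with the claimed set, V11 is missing.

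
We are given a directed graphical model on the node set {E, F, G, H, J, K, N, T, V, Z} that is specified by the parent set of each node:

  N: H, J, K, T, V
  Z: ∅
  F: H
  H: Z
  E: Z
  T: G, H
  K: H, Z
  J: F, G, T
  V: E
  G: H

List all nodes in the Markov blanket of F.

{G, H, J, T}

The Markov blanket of a node is its parents, its children, and the other parents of its children.
F has parent H.
Ch(F) = {J}.
For each child, the remaining parents (spouses of F):
  J: G, T
Taking the union gives {G, H, J, T}.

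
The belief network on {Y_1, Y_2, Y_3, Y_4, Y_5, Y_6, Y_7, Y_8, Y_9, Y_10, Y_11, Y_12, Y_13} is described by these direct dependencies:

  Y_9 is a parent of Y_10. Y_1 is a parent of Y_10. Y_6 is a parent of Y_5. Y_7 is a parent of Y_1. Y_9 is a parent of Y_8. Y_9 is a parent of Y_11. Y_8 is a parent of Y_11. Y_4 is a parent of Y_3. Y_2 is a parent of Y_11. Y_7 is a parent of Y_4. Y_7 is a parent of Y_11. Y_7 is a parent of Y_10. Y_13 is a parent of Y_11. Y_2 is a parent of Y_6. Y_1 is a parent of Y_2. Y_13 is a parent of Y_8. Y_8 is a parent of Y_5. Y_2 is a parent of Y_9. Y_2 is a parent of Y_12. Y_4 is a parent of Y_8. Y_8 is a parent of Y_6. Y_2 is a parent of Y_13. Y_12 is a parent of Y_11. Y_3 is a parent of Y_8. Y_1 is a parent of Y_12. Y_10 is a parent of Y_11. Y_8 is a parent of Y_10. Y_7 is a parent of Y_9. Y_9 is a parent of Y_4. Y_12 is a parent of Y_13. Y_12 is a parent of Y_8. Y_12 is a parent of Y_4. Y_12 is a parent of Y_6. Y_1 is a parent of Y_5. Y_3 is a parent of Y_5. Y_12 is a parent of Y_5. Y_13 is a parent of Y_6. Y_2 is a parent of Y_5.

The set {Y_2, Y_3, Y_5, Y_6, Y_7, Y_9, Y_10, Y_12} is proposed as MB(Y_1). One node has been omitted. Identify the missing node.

A node's Markov blanket = Pa ∪ Ch ∪ (parents of Ch other than the node itself).
Y_1 has parent Y_7.
Y_1 has children Y_2, Y_5, Y_10, Y_12.
Co-parents of Y_1 (other parents of its children):
  Y_2: no additional parents.
  Y_12 also has parent Y_2.
  Y_10's other parents are Y_7, Y_8, Y_9.
  Y_5's other parents are Y_2, Y_3, Y_6, Y_8, Y_12.
MB(Y_1) = {Y_2, Y_3, Y_5, Y_6, Y_7, Y_8, Y_9, Y_10, Y_12}.
Comparing with the claimed set, Y_8 is missing.

Y_8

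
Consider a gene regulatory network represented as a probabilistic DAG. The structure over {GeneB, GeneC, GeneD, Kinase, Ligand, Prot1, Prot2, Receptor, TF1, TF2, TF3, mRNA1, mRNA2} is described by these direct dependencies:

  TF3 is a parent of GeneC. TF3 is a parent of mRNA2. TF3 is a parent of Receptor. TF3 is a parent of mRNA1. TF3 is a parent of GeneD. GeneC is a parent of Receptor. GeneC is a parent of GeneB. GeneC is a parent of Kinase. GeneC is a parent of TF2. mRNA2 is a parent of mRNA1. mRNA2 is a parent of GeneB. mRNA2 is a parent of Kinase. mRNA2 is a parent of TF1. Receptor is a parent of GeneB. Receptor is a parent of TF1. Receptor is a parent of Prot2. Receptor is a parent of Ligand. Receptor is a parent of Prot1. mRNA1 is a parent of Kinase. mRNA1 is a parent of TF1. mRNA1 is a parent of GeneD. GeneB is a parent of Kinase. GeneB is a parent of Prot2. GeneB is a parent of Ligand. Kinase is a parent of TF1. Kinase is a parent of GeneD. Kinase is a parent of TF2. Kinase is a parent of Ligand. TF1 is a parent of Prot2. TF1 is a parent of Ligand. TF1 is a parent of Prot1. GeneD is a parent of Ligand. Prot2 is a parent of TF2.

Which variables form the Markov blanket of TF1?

Recall MB(v) = parents ∪ children ∪ spouses, where spouses are the other parents of v's children.
TF1's parents: Kinase, Receptor, mRNA1, mRNA2.
Children of TF1: Ligand, Prot1, Prot2.
Other parents of TF1's children:
  parents(Prot2) \ {TF1} = {GeneB, Receptor}.
  Ligand's other parents are GeneB, GeneD, Kinase, Receptor.
  Prot1's other parent is Receptor.
So the Markov blanket of TF1 is {GeneB, GeneD, Kinase, Ligand, Prot1, Prot2, Receptor, mRNA1, mRNA2}.

{GeneB, GeneD, Kinase, Ligand, Prot1, Prot2, Receptor, mRNA1, mRNA2}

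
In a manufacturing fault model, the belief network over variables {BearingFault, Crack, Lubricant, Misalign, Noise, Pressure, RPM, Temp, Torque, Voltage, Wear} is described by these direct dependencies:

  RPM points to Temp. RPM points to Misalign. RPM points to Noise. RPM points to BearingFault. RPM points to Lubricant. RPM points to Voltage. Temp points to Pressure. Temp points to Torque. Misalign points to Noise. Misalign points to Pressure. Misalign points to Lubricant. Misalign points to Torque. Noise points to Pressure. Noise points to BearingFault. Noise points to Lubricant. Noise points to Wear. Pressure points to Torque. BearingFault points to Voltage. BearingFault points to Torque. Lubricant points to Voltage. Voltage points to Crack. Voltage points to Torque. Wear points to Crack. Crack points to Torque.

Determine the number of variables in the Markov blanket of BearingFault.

9

The Markov blanket of a node is its parents, its children, and the other parents of its children.
Children of BearingFault: Torque, Voltage.
Pa(BearingFault) = {Noise, RPM}.
For each child, the remaining parents (spouses of BearingFault):
  Voltage also has parents Lubricant, RPM.
  Torque's other parents are Crack, Misalign, Pressure, Temp, Voltage.
MB(BearingFault) = {Crack, Lubricant, Misalign, Noise, Pressure, RPM, Temp, Torque, Voltage}, which has 9 nodes.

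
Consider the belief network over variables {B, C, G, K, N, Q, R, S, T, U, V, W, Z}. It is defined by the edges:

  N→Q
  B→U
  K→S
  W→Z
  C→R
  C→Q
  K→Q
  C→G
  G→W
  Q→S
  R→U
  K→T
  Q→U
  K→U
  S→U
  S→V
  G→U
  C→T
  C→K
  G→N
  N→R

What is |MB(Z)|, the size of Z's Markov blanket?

1

The Markov blanket of a node is its parents, its children, and the other parents of its children.
Z has no children.
Pa(Z) = {W}.
Z has no children, so there are no co-parents.
MB(Z) = {W}, which has 1 node.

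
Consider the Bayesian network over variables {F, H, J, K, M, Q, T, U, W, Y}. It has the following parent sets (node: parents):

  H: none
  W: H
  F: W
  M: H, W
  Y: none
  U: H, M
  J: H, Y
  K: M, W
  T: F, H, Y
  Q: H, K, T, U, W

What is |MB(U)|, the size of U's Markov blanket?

6

The Markov blanket of a node is its parents, its children, and the other parents of its children.
U's parents: H, M.
Ch(U) = {Q}.
For each child, the remaining parents (spouses of U):
  Q: H, K, T, W
MB(U) = {H, K, M, Q, T, W}, which has 6 nodes.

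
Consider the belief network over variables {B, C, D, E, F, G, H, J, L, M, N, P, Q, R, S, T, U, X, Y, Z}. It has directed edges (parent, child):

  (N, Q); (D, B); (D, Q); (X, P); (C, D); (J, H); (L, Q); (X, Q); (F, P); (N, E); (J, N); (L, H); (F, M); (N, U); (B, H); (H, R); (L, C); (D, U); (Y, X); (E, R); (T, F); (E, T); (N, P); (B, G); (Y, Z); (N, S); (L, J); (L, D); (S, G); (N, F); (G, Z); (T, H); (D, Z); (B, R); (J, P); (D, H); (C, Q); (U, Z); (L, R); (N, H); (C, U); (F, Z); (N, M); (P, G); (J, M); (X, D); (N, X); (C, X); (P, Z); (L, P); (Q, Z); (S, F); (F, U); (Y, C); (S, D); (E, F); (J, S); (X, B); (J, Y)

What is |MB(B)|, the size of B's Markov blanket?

Recall MB(v) = parents ∪ children ∪ spouses, where spouses are the other parents of v's children.
B has parents D, X.
Children of B: G, H, R.
Co-parents of B (other parents of its children):
  H: D, J, L, N, T
  G: P, S
  R: E, H, L
MB(B) = {D, E, G, H, J, L, N, P, R, S, T, X}, which has 12 nodes.

12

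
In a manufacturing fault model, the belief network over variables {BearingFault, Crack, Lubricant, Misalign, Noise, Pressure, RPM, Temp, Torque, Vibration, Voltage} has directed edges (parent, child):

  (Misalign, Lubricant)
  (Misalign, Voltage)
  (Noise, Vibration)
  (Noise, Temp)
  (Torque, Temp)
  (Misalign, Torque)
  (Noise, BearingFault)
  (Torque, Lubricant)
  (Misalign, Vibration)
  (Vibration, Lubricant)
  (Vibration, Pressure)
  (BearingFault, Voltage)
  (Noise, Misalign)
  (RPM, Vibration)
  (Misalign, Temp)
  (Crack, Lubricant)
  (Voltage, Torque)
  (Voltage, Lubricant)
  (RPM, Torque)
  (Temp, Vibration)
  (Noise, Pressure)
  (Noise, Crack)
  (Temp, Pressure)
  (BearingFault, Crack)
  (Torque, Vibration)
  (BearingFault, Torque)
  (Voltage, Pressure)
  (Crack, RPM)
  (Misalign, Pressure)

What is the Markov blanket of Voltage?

Voltage's parents: BearingFault, Misalign.
Children of Voltage: Lubricant, Pressure, Torque.
Parents of each child, excluding Voltage:
  Torque: BearingFault, Misalign, RPM
  Lubricant: Crack, Misalign, Torque, Vibration
  Pressure: Misalign, Noise, Temp, Vibration
MB(Voltage) = {BearingFault, Crack, Lubricant, Misalign, Noise, Pressure, RPM, Temp, Torque, Vibration}.

{BearingFault, Crack, Lubricant, Misalign, Noise, Pressure, RPM, Temp, Torque, Vibration}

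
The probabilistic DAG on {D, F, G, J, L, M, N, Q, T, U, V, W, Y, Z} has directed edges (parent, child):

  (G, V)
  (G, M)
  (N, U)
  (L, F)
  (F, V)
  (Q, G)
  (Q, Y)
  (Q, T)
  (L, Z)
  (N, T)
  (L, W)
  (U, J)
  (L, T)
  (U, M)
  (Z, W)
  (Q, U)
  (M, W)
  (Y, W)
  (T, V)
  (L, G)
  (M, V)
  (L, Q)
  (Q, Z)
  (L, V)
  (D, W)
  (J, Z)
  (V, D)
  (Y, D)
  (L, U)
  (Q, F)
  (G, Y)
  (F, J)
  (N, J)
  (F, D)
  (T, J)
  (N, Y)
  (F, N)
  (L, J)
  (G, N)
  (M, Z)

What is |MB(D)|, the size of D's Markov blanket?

7

D's parents: F, V, Y.
Ch(D) = {W}.
Parents of each child, excluding D:
  W also has parents L, M, Y, Z.
MB(D) = {F, L, M, V, W, Y, Z}, which has 7 nodes.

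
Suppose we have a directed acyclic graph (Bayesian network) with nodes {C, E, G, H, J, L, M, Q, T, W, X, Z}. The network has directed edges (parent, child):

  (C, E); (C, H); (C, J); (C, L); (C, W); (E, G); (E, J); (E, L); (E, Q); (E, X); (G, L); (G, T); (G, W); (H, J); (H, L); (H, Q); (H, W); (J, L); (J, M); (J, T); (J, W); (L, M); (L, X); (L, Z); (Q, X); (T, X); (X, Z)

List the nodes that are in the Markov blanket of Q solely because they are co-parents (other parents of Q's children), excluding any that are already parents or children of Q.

{L, T}

Children of Q: X.
  X: E, L, T
Excluding nodes already adjacent to Q (E, H, X), the co-parent-only contribution is {L, T}.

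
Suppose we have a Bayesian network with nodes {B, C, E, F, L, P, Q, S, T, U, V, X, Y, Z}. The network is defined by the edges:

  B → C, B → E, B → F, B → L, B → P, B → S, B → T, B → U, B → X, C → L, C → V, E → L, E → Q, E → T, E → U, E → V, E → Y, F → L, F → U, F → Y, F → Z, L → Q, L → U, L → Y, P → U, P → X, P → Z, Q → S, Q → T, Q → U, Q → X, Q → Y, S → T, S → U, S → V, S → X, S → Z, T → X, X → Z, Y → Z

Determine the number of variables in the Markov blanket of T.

6

The Markov blanket of a node is its parents, its children, and the other parents of its children.
Parents of T: B, E, Q, S.
T has child X.
Co-parents of T (other parents of its children):
  X: B, P, Q, S
MB(T) = {B, E, P, Q, S, X}, which has 6 nodes.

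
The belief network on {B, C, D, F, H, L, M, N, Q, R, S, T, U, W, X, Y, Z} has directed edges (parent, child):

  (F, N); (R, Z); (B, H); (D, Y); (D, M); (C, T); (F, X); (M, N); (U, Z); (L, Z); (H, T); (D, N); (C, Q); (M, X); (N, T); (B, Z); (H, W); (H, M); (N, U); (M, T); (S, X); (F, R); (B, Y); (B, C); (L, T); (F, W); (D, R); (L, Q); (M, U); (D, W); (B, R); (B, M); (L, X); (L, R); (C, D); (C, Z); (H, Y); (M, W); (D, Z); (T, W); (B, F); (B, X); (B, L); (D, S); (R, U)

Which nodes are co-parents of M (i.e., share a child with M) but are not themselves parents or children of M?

{C, F, L, R, S}

Children of M: N, T, U, W, X.
  N's other parents are D, F.
  T also has parents C, H, L, N.
  U also has parents N, R.
  parents(W) \ {M} = {D, F, H, T}.
  X also has parents B, F, L, S.
Excluding nodes already adjacent to M (B, D, H, N, T, U, W, X), the co-parent-only contribution is {C, F, L, R, S}.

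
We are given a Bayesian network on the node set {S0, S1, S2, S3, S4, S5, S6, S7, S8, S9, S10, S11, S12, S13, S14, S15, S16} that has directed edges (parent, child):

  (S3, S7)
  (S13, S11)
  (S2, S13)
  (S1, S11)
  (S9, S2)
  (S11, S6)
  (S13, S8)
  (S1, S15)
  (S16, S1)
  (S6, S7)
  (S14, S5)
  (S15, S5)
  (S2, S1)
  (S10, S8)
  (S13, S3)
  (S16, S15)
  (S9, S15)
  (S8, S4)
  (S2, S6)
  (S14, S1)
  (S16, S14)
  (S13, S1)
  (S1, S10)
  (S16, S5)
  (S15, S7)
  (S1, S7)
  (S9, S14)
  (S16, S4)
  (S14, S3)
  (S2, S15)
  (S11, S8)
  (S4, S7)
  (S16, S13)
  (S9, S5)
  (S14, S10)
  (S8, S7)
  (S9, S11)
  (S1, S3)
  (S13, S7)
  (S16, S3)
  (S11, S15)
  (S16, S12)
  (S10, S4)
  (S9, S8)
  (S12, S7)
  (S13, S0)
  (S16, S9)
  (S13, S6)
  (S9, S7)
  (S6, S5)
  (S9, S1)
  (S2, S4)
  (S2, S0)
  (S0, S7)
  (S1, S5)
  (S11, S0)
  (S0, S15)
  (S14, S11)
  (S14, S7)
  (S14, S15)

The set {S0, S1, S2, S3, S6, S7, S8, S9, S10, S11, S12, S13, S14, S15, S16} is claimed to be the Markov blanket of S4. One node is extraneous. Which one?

S11

Parents of S4: S2, S8, S10, S16.
S4 has child S7.
For each child, the remaining parents (spouses of S4):
  parents(S7) \ {S4} = {S0, S1, S3, S6, S8, S9, S12, S13, S14, S15}.
MB(S4) = {S0, S1, S2, S3, S6, S7, S8, S9, S10, S12, S13, S14, S15, S16}.
S11 is neither a parent, child, nor co-parent of S4, so it does not belong.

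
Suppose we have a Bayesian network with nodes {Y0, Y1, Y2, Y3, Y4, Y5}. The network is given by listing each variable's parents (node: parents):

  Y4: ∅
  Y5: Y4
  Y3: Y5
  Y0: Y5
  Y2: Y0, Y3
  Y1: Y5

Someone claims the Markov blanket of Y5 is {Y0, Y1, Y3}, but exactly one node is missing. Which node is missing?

Y5's children: Y0, Y1, Y3.
Y5's parents: Y4.
Parents of each child, excluding Y5:
  Y3: no additional parents.
  Y0 has no other parent.
  Y1: no additional parents.
MB(Y5) = {Y0, Y1, Y3, Y4}.
Comparing with the claimed set, Y4 is missing.

Y4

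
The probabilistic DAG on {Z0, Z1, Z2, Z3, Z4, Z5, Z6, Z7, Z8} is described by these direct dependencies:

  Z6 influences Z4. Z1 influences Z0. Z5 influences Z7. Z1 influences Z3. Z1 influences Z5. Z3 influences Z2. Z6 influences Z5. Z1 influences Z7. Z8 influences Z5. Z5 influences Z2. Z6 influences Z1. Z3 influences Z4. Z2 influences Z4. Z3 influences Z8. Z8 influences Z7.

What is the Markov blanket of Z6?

Recall MB(v) = parents ∪ children ∪ spouses, where spouses are the other parents of v's children.
Parents of Z6: none.
Ch(Z6) = {Z1, Z4, Z5}.
Co-parents of Z6 (other parents of its children):
  Z1: no additional parents.
  Z5 also has parents Z1, Z8.
  Z4 also has parents Z2, Z3.
Taking the union gives {Z1, Z2, Z3, Z4, Z5, Z8}.

{Z1, Z2, Z3, Z4, Z5, Z8}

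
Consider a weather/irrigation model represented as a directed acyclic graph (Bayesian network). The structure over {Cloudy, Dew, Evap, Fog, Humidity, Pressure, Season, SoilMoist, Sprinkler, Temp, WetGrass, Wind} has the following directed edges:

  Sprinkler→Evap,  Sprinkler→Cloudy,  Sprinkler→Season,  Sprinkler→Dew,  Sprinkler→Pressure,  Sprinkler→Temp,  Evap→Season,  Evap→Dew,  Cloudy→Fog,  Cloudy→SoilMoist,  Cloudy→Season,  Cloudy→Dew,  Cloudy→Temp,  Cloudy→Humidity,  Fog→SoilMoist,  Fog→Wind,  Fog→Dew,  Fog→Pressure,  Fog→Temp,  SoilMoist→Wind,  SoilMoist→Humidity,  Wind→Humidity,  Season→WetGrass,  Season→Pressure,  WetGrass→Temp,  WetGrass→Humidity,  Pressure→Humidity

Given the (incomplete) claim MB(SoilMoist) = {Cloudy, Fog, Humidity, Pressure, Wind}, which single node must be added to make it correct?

WetGrass

The Markov blanket of a node is its parents, its children, and the other parents of its children.
Pa(SoilMoist) = {Cloudy, Fog}.
SoilMoist's children: Humidity, Wind.
Other parents of SoilMoist's children:
  Wind: Fog
  Humidity: Cloudy, Pressure, WetGrass, Wind
MB(SoilMoist) = {Cloudy, Fog, Humidity, Pressure, WetGrass, Wind}.
Comparing with the claimed set, WetGrass is missing.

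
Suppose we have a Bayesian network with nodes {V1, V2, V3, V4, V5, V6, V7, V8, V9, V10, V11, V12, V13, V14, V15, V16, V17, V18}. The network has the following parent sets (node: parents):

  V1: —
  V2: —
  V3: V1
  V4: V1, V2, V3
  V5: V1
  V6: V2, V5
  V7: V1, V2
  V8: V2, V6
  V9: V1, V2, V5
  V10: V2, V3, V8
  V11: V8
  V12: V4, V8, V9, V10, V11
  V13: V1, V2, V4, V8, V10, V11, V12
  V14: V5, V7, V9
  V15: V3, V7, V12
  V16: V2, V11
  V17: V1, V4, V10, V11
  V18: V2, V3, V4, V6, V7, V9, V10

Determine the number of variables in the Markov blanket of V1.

12

Pa(V1) = {}.
Children of V1: V3, V4, V5, V7, V9, V13, V17.
For each child, the remaining parents (spouses of V1):
  V3 has no other parent.
  V4 also has parents V2, V3.
  V5 has no other parent.
  parents(V7) \ {V1} = {V2}.
  parents(V9) \ {V1} = {V2, V5}.
  V13's other parents are V2, V4, V8, V10, V11, V12.
  V17 also has parents V4, V10, V11.
MB(V1) = {V2, V3, V4, V5, V7, V8, V9, V10, V11, V12, V13, V17}, which has 12 nodes.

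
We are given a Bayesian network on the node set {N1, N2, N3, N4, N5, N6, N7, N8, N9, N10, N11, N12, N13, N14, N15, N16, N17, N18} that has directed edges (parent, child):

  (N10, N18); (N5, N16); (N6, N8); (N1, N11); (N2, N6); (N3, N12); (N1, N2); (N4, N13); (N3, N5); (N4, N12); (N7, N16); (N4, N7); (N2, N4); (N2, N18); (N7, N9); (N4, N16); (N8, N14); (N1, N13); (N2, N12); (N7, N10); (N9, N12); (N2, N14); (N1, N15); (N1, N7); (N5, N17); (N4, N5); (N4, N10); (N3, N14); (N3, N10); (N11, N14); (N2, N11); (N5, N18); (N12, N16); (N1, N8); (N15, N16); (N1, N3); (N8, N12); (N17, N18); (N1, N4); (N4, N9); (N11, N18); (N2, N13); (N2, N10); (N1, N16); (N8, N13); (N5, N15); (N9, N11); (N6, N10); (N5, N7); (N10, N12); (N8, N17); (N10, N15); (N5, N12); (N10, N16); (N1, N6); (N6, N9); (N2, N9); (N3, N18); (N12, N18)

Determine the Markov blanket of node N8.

{N1, N2, N3, N4, N5, N6, N9, N10, N11, N12, N13, N14, N17}

A node's Markov blanket = Pa ∪ Ch ∪ (parents of Ch other than the node itself).
Parents of N8: N1, N6.
Children of N8: N12, N13, N14, N17.
Co-parents of N8 (other parents of its children):
  N12 also has parents N2, N3, N4, N5, N9, N10.
  N13 also has parents N1, N2, N4.
  N14 also has parents N2, N3, N11.
  N17 also has parent N5.
So the Markov blanket of N8 is {N1, N2, N3, N4, N5, N6, N9, N10, N11, N12, N13, N14, N17}.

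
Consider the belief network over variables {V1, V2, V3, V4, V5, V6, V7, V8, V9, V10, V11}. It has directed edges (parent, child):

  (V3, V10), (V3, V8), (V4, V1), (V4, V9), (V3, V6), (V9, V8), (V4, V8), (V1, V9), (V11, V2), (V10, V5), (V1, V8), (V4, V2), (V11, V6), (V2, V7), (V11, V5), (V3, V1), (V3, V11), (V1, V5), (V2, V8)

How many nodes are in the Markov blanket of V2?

7

Ch(V2) = {V7, V8}.
Parents of V2: V4, V11.
Co-parents of V2 (other parents of its children):
  V7: no additional parents.
  V8's other parents are V1, V3, V4, V9.
MB(V2) = {V1, V3, V4, V7, V8, V9, V11}, which has 7 nodes.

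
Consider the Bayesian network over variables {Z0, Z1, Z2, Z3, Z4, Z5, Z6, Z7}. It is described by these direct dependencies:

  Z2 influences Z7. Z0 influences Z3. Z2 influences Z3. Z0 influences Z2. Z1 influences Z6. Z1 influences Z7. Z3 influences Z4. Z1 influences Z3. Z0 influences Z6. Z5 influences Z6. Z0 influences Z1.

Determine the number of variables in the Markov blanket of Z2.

4

By definition, MB(Z2) is built from Z2's parents, Z2's children, and the co-parents of Z2.
Z2 has parent Z0.
Z2's children: Z3, Z7.
Co-parents of Z2 (other parents of its children):
  parents(Z3) \ {Z2} = {Z0, Z1}.
  Z7 also has parent Z1.
MB(Z2) = {Z0, Z1, Z3, Z7}, which has 4 nodes.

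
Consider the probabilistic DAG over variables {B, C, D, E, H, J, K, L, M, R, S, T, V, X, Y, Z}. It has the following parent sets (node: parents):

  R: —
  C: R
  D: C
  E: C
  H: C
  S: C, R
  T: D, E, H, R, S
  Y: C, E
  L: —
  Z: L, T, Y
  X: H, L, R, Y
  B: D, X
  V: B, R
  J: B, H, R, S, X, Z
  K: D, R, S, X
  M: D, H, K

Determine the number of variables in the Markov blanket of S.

11

Parents of S: C, R.
S has children J, K, T.
For each child, the remaining parents (spouses of S):
  parents(T) \ {S} = {D, E, H, R}.
  J's other parents are B, H, R, X, Z.
  parents(K) \ {S} = {D, R, X}.
MB(S) = {B, C, D, E, H, J, K, R, T, X, Z}, which has 11 nodes.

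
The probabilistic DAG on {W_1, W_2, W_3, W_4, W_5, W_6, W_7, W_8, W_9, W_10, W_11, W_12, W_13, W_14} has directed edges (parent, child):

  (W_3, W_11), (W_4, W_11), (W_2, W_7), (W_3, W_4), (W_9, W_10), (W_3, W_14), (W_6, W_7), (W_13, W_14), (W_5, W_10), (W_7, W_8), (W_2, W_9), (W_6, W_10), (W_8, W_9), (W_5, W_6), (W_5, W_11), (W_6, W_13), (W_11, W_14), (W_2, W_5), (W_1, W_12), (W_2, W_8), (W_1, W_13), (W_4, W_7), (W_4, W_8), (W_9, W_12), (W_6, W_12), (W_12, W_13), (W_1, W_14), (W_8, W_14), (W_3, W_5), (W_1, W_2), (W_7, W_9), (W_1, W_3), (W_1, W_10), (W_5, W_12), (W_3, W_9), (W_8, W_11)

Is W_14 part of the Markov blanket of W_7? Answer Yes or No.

No

A node's Markov blanket = Pa ∪ Ch ∪ (parents of Ch other than the node itself).
Children of W_7: W_8, W_9.
Parents of W_7: W_2, W_4, W_6.
Co-parents of W_7 (other parents of its children):
  W_8: W_2, W_4
  W_9: W_2, W_3, W_8
MB(W_7) = {W_2, W_3, W_4, W_6, W_8, W_9}; W_14 is not in this set.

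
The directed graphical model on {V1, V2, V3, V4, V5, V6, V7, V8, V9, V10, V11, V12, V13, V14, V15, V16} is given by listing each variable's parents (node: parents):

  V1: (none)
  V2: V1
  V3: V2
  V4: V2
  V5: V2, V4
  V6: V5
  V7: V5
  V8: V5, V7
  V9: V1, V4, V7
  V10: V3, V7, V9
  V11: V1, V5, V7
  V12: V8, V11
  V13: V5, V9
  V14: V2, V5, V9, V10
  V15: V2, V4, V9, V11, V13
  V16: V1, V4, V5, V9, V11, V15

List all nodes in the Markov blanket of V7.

{V1, V3, V4, V5, V8, V9, V10, V11}

Pa(V7) = {V5}.
V7 has children V8, V9, V10, V11.
Other parents of V7's children:
  V8's other parent is V5.
  V9's other parents are V1, V4.
  V10 also has parents V3, V9.
  parents(V11) \ {V7} = {V1, V5}.
MB(V7) = {V1, V3, V4, V5, V8, V9, V10, V11}.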